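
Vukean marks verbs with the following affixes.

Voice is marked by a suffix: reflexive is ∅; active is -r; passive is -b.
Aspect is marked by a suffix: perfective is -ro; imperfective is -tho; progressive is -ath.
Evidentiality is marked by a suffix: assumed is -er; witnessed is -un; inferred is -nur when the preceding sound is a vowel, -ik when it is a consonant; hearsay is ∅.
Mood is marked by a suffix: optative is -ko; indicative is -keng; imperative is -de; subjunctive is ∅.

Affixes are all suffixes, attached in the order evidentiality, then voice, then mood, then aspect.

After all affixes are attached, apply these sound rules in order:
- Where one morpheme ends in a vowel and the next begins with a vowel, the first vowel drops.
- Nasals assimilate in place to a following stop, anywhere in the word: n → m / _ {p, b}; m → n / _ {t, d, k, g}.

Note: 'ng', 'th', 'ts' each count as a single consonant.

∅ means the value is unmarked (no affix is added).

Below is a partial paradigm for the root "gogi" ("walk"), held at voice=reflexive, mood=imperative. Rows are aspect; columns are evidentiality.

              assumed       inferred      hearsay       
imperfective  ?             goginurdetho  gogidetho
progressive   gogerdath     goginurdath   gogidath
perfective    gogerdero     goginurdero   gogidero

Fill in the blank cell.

Attach evidentiality assumed -er → gogier.
voice = reflexive: zero marking, form stays gogier.
Attach mood imperative -de → gogierde.
Attach aspect imperfective -tho → gogierdetho.
Apply vowel deletion: gogierdetho → gogerdetho.
Nasal assimilation: no change.

gogerdetho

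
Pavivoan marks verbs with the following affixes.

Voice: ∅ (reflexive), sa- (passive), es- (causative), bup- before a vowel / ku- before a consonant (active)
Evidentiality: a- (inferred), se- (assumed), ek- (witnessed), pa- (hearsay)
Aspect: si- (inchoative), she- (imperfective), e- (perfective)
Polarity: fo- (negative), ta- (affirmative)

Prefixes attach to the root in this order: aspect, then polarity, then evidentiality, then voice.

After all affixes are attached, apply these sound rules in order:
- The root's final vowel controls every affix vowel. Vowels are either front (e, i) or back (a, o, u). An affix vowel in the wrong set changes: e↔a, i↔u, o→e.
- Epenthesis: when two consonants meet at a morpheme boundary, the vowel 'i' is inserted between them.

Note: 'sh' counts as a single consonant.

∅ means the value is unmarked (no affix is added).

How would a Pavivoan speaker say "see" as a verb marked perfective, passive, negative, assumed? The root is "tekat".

sasafoatekat

Attach aspect perfective e- → etekat.
Attach polarity negative fo- → foetekat.
Attach evidentiality assumed se- → sefoetekat.
Attach voice passive sa- → sasefoetekat.
Apply vowel harmony: sasefoetekat → sasafoatekat.
Epenthesis: no change.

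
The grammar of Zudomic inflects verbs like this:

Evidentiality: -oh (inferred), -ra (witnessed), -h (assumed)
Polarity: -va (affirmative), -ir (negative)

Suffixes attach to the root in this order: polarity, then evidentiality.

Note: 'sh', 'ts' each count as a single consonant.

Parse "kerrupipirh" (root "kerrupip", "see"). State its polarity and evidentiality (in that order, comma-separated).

Segment: kerrupip-ir-h.
polarity: -ir → negative.
evidentiality: -h → assumed.

negative, assumed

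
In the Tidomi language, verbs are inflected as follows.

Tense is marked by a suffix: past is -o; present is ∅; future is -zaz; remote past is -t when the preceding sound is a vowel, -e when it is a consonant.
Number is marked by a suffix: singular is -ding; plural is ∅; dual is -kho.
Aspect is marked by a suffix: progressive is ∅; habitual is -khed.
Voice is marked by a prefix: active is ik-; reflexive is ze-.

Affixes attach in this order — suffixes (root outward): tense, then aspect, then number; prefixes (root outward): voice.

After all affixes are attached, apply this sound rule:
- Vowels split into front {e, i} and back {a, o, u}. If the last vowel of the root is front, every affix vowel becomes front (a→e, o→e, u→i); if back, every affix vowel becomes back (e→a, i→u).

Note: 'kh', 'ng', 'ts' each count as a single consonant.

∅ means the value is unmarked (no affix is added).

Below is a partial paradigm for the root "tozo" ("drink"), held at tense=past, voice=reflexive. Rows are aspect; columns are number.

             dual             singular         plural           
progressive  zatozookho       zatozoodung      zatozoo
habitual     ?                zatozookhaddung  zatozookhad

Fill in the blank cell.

Attach tense past -o → tozoo.
Attach aspect habitual -khed → tozookhed.
Attach voice reflexive ze- → zetozookhed.
Attach number dual -kho → zetozookhedkho.
Apply vowel harmony: zetozookhedkho → zatozookhadkho.

zatozookhadkho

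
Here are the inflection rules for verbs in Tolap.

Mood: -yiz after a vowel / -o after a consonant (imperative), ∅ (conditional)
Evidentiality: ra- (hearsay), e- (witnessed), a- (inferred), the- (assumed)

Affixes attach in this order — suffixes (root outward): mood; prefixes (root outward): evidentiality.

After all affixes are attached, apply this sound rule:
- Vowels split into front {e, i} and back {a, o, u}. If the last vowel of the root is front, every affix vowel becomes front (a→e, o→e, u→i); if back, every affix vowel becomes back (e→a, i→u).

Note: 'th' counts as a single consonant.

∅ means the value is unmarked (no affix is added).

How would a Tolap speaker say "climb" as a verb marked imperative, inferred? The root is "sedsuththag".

asedsuththago

Attach evidentiality inferred a- → asedsuththag.
Attach mood imperative -o (after consonant 'g') → asedsuththago.
Vowel harmony: no change.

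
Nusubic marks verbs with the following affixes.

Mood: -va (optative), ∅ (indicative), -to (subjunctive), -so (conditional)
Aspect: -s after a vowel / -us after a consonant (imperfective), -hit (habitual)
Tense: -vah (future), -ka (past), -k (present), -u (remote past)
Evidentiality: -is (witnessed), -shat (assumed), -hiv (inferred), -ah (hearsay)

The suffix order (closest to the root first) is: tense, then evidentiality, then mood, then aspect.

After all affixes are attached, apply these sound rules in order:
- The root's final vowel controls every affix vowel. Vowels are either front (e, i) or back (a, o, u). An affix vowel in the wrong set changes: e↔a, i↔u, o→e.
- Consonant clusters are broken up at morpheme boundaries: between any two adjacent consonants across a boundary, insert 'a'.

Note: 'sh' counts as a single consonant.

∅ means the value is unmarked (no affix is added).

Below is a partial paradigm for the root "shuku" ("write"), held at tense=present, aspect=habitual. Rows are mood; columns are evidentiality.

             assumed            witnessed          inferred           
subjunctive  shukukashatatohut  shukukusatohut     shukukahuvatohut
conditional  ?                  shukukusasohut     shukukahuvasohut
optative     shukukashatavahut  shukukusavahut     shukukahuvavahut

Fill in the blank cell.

shukukashatasohut

Attach tense present -k → shukuk.
Attach evidentiality assumed -shat → shukukshat.
Attach mood conditional -so → shukukshatso.
Attach aspect habitual -hit → shukukshatsohit.
Apply vowel harmony: shukukshatsohit → shukukshatsohut.
Apply epenthesis: shukukshatsohut → shukukashatasohut.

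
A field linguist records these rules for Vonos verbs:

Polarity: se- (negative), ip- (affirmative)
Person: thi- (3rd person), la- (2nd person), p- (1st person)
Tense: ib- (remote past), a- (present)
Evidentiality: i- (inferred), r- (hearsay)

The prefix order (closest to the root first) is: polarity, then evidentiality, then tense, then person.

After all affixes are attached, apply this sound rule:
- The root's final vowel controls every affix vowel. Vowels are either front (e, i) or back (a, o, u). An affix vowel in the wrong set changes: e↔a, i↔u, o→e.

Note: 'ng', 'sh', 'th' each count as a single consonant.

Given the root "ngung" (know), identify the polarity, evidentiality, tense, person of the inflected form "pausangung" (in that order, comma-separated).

Segment: p-a-i-se-ngung.
polarity: se- → negative.
evidentiality: i- → inferred.
tense: a- → present.
person: p- → 1st person.

negative, inferred, present, 1st person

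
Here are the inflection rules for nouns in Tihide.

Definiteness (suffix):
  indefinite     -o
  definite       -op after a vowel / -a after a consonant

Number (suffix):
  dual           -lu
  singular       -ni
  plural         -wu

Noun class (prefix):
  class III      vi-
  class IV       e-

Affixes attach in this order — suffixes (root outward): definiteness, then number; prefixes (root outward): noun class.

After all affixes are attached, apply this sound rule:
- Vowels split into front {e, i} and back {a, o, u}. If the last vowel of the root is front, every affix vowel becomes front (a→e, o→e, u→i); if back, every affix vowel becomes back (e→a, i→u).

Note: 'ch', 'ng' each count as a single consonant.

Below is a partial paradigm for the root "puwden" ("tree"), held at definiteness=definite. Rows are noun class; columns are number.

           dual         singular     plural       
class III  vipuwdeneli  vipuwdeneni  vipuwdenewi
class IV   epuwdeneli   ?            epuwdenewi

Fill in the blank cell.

Attach definiteness definite -a (after consonant 'n') → puwdena.
Attach number singular -ni → puwdenani.
Attach noun class class IV e- → epuwdenani.
Apply vowel harmony: epuwdenani → epuwdeneni.

epuwdeneni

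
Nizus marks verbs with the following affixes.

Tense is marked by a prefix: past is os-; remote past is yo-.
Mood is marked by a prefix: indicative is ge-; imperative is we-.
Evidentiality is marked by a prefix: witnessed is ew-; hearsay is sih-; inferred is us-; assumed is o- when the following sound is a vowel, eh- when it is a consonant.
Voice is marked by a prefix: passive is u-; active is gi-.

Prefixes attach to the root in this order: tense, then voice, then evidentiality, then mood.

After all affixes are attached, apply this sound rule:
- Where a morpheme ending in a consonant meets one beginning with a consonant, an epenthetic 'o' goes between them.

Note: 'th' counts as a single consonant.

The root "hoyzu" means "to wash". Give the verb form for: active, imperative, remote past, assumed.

Attach tense remote past yo- → yohoyzu.
Attach voice active gi- → giyohoyzu.
Attach evidentiality assumed eh- (before consonant 'g') → ehgiyohoyzu.
Attach mood imperative we- → weehgiyohoyzu.
Apply epenthesis: weehgiyohoyzu → weehogiyohoyzu.

weehogiyohoyzu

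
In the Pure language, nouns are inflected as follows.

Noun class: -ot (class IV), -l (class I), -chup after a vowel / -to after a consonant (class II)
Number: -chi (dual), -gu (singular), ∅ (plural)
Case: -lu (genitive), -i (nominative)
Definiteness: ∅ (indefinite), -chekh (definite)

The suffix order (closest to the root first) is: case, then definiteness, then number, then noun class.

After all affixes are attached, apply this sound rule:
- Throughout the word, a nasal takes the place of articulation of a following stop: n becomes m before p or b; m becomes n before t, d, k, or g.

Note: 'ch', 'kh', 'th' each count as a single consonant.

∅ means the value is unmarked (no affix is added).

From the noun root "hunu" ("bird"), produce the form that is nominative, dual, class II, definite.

hunuichekhchichup

Attach case nominative -i → hunui.
Attach definiteness definite -chekh → hunuichekh.
Attach number dual -chi → hunuichekhchi.
Attach noun class class II -chup (after vowel 'i') → hunuichekhchichup.
Nasal assimilation: no change.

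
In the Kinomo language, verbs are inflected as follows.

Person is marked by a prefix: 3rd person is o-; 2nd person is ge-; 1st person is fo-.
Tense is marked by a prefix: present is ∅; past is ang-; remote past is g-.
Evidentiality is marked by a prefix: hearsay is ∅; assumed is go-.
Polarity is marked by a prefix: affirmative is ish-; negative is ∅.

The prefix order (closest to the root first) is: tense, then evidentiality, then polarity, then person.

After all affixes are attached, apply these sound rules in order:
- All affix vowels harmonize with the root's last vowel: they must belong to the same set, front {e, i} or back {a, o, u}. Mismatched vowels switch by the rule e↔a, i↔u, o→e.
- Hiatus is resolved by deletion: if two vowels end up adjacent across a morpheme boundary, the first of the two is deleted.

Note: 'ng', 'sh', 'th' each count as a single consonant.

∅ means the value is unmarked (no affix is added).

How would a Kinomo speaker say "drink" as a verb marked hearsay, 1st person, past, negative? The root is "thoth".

fangthoth

Attach tense past ang- → angthoth.
evidentiality = hearsay: zero marking, form stays angthoth.
polarity = negative: zero marking, form stays angthoth.
Attach person 1st person fo- → foangthoth.
Vowel harmony: no change.
Apply vowel deletion: foangthoth → fangthoth.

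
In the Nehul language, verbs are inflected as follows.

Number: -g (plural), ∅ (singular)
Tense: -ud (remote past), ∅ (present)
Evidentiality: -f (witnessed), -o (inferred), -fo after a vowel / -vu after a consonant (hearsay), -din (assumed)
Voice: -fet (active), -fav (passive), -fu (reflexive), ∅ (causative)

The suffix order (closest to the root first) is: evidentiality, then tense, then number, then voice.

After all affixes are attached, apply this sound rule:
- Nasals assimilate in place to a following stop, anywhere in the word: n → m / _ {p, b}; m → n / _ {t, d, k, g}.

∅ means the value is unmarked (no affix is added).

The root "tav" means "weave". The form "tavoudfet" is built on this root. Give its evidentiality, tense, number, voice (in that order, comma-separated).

inferred, remote past, singular, active

Segment: tav-o-ud-fet.
evidentiality: -o → inferred.
tense: -ud → remote past.
number: ∅ → singular.
voice: -fet → active.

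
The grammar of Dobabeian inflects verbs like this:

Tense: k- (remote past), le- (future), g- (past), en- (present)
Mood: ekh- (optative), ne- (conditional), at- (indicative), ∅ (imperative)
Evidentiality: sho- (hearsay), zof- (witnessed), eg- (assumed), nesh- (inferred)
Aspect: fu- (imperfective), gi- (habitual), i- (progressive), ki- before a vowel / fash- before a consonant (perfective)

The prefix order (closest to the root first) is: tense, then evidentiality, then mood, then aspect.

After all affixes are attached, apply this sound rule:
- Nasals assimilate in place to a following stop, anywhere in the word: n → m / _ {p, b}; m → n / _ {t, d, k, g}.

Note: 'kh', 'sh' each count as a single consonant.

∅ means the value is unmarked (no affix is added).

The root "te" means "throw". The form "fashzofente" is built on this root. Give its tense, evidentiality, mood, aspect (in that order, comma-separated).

Segment: fash-zof-en-te.
tense: en- → present.
evidentiality: zof- → witnessed.
mood: ∅ → imperative.
aspect: ki/fash- → perfective.

present, witnessed, imperative, perfective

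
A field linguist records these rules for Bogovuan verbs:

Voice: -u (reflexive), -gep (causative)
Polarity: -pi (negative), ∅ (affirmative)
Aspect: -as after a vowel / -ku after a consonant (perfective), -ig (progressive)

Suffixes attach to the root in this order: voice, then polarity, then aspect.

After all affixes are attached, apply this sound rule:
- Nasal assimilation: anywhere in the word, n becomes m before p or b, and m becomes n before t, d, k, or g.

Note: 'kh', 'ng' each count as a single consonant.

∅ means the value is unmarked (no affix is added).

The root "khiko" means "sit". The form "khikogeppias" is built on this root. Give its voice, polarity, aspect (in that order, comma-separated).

Segment: khiko-gep-pi-as.
voice: -gep → causative.
polarity: -pi → negative.
aspect: -as/ku → perfective.

causative, negative, perfective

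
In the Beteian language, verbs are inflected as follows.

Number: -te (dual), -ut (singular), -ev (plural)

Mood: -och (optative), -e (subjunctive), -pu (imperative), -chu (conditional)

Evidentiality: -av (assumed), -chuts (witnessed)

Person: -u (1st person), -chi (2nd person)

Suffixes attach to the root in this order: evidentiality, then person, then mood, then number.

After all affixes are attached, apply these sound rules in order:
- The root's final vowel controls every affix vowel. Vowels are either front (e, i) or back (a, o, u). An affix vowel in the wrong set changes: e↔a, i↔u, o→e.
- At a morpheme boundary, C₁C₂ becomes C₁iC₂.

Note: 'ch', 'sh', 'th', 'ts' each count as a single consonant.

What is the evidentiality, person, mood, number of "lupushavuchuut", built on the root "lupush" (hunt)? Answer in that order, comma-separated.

assumed, 1st person, conditional, singular

Segment: lupush-av-u-chu-ut.
evidentiality: -av → assumed.
person: -u → 1st person.
mood: -chu → conditional.
number: -ut → singular.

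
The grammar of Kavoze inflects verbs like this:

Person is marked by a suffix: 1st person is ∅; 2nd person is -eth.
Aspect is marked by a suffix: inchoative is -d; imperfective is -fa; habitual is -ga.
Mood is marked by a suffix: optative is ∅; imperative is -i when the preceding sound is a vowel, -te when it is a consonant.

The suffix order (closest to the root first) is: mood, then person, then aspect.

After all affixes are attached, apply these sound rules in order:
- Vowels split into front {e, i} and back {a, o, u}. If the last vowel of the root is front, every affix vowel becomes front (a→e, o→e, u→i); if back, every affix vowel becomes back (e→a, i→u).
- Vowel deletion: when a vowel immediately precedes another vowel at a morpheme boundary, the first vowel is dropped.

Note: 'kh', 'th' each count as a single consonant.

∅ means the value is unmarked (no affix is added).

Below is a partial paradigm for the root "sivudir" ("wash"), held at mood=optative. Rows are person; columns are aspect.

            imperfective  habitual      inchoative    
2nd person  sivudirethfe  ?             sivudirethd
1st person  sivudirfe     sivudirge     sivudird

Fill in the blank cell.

mood = optative: zero marking, form stays sivudir.
Attach person 2nd person -eth → sivudireth.
Attach aspect habitual -ga → sivudirethga.
Apply vowel harmony: sivudirethga → sivudirethge.
Vowel deletion: no change.

sivudirethge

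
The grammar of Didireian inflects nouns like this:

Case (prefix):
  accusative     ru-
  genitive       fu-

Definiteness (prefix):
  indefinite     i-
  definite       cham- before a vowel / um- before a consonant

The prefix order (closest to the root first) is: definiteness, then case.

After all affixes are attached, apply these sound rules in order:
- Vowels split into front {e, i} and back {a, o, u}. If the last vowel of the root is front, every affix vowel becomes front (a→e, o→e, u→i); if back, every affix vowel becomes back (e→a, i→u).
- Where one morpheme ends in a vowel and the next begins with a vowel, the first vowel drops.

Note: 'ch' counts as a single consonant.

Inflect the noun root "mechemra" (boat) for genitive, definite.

fummechemra

Attach definiteness definite um- (before consonant 'm') → ummechemra.
Attach case genitive fu- → fuummechemra.
Vowel harmony: no change.
Apply vowel deletion: fuummechemra → fummechemra.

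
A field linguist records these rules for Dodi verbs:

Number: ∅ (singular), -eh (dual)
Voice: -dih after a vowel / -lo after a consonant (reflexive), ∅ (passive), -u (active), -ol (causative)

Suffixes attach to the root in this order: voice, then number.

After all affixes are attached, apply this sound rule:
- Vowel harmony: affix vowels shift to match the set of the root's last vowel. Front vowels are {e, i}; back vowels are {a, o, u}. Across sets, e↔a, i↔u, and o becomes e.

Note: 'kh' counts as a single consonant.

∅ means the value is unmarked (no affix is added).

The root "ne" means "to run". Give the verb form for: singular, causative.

neel

Attach voice causative -ol → neol.
number = singular: zero marking, form stays neol.
Apply vowel harmony: neol → neel.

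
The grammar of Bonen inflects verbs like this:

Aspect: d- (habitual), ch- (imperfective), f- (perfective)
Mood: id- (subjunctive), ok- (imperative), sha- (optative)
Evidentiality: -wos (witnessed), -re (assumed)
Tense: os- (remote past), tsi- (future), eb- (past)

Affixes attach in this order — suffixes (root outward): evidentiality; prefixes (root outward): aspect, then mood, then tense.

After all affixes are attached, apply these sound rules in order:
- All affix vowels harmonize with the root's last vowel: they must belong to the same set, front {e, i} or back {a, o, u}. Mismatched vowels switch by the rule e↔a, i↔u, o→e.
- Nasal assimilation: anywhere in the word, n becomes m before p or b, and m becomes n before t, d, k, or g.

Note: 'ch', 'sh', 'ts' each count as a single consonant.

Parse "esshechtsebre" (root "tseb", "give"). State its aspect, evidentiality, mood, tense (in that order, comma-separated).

imperfective, assumed, optative, remote past

Segment: os-sha-ch-tseb-re.
aspect: ch- → imperfective.
evidentiality: -re → assumed.
mood: sha- → optative.
tense: os- → remote past.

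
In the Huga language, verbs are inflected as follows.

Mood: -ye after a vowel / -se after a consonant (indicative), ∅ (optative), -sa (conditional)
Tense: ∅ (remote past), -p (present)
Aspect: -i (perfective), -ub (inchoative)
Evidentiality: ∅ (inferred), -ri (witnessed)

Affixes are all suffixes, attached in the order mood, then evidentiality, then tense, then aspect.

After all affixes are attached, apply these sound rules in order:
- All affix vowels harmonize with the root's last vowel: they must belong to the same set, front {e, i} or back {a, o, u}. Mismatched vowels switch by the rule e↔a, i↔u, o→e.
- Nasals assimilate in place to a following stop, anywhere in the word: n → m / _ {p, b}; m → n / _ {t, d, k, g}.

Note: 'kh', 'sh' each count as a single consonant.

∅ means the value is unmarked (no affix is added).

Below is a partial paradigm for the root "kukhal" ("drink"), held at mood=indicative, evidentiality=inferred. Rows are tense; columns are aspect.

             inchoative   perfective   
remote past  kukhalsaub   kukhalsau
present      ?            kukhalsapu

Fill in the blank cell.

Attach mood indicative -se (after consonant 'l') → kukhalse.
evidentiality = inferred: zero marking, form stays kukhalse.
Attach tense present -p → kukhalsep.
Attach aspect inchoative -ub → kukhalsepub.
Apply vowel harmony: kukhalsepub → kukhalsapub.
Nasal assimilation: no change.

kukhalsapub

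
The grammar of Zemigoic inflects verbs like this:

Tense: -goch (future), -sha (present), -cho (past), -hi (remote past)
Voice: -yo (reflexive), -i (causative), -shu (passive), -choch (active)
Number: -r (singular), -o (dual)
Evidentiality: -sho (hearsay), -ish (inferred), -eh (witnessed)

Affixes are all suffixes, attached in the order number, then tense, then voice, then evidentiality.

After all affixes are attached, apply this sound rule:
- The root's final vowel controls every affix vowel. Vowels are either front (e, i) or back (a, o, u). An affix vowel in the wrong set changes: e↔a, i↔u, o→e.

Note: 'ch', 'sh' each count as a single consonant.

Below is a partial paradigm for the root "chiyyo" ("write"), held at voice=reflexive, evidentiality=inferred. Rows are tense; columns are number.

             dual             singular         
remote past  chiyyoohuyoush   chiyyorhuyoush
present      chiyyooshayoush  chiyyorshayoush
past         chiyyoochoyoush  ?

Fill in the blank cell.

chiyyorchoyoush

Attach number singular -r → chiyyor.
Attach tense past -cho → chiyyorcho.
Attach voice reflexive -yo → chiyyorchoyo.
Attach evidentiality inferred -ish → chiyyorchoyoish.
Apply vowel harmony: chiyyorchoyoish → chiyyorchoyoush.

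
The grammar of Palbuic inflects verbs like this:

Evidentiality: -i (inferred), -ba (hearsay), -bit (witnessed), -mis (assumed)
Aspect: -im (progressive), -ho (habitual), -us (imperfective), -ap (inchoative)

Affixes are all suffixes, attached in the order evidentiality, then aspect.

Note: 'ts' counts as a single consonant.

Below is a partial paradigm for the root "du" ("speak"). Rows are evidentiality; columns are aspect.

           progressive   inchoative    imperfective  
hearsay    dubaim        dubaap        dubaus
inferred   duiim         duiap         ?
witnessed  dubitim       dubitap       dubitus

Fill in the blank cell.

Attach evidentiality inferred -i → dui.
Attach aspect imperfective -us → duius.

duius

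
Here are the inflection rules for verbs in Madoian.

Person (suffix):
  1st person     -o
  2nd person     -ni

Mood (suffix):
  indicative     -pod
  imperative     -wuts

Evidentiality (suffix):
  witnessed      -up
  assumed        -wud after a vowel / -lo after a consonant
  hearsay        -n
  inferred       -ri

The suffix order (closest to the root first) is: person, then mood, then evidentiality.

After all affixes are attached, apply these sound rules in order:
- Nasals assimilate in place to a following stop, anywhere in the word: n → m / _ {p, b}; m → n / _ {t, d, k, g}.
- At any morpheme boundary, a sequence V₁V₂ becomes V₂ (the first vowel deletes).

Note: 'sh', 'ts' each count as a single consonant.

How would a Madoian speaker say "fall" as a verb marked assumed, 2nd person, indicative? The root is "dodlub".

dodlubnipodlo

Attach person 2nd person -ni → dodlubni.
Attach mood indicative -pod → dodlubnipod.
Attach evidentiality assumed -lo (after consonant 'd') → dodlubnipodlo.
Nasal assimilation: no change.
Vowel deletion: no change.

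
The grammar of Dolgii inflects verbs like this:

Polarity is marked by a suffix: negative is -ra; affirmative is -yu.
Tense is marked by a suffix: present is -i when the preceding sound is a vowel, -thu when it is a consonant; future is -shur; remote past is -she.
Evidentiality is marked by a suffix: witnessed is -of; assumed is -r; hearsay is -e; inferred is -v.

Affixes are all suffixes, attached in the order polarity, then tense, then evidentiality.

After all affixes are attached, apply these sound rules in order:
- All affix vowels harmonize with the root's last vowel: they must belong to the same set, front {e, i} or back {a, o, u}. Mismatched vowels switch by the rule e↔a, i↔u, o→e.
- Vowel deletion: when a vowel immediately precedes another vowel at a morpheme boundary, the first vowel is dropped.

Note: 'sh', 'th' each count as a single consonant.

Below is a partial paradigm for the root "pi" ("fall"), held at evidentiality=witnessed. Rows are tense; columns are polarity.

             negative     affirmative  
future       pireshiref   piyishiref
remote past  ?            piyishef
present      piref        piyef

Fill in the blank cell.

Attach polarity negative -ra → pira.
Attach tense remote past -she → pirashe.
Attach evidentiality witnessed -of → pirasheof.
Apply vowel harmony: pirasheof → piresheef.
Apply vowel deletion: piresheef → pireshef.

pireshef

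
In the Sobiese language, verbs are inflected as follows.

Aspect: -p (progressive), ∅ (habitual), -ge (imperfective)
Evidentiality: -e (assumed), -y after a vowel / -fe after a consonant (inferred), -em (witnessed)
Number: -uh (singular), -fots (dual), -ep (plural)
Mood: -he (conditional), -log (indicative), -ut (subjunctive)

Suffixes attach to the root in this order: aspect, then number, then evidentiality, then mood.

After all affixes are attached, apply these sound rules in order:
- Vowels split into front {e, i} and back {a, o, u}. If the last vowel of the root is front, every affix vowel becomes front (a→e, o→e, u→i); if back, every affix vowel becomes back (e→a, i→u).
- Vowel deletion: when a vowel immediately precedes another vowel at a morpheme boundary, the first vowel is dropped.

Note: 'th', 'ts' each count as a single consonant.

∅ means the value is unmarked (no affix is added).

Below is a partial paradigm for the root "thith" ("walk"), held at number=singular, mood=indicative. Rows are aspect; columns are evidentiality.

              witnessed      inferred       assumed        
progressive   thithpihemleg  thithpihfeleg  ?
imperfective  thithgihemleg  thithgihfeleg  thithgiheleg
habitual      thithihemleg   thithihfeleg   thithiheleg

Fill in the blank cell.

Attach aspect progressive -p → thithp.
Attach number singular -uh → thithpuh.
Attach evidentiality assumed -e → thithpuhe.
Attach mood indicative -log → thithpuhelog.
Apply vowel harmony: thithpuhelog → thithpiheleg.
Vowel deletion: no change.

thithpiheleg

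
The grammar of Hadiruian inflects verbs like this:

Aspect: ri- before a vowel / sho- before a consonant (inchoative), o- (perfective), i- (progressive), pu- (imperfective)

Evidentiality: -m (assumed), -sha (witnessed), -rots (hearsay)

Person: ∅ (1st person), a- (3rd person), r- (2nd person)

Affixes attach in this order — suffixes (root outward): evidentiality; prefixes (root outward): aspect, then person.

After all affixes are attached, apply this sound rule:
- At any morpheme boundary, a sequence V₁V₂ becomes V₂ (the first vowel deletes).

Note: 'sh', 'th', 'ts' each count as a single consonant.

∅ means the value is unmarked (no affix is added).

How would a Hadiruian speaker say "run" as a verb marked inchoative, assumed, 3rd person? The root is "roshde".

ashoroshdem

Attach aspect inchoative sho- (before consonant 'r') → shoroshde.
Attach person 3rd person a- → ashoroshde.
Attach evidentiality assumed -m → ashoroshdem.
Vowel deletion: no change.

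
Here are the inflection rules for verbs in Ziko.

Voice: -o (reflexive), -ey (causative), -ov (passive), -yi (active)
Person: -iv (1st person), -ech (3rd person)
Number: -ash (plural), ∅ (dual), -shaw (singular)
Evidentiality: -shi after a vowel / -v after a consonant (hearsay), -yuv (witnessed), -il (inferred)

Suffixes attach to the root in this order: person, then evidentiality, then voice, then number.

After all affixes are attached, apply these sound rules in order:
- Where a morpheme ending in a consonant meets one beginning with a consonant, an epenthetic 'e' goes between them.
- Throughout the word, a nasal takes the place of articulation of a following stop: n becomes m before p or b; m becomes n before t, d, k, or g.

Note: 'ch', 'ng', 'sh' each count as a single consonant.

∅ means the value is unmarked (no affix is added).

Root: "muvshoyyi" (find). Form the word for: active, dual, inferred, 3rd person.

Attach person 3rd person -ech → muvshoyyiech.
Attach evidentiality inferred -il → muvshoyyiechil.
Attach voice active -yi → muvshoyyiechilyi.
number = dual: zero marking, form stays muvshoyyiechilyi.
Apply epenthesis: muvshoyyiechilyi → muvshoyyiechileyi.
Nasal assimilation: no change.

muvshoyyiechileyi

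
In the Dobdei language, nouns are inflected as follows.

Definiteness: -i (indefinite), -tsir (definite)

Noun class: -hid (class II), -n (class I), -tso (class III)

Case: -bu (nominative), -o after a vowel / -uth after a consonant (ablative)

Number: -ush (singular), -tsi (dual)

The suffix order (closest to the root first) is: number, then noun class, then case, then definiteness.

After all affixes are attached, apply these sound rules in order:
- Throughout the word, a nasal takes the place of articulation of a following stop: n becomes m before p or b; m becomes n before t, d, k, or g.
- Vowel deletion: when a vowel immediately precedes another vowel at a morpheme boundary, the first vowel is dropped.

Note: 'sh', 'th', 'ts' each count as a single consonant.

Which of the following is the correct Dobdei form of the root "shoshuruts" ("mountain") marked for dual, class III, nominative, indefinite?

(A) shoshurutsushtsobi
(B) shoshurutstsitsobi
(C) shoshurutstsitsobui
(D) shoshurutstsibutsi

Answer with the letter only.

B

Attach number dual -tsi → shoshurutstsi.
Attach noun class class III -tso → shoshurutstsitso.
Attach case nominative -bu → shoshurutstsitsobu.
Attach definiteness indefinite -i → shoshurutstsitsobui.
Nasal assimilation: no change.
Apply vowel deletion: shoshurutstsitsobui → shoshurutstsitsobi.
So the correct form is shoshurutstsitsobi, option (B).
(D) shoshurutstsibutsi is wrong: it has the affixes in the wrong order.
(C) shoshurutstsitsobui is wrong: it fails to apply the sound rule(s).
(A) shoshurutsushtsobi is wrong: it uses singular instead of dual for number.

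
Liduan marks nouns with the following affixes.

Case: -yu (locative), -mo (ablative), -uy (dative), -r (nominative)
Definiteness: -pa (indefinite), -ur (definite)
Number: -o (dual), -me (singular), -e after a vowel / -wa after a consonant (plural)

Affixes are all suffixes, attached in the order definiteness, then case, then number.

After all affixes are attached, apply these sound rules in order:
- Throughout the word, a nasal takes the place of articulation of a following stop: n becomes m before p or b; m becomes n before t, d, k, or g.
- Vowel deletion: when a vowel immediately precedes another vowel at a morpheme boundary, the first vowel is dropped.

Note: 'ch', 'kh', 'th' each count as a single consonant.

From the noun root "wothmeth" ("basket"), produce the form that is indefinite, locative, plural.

Attach definiteness indefinite -pa → wothmethpa.
Attach case locative -yu → wothmethpayu.
Attach number plural -e (after vowel 'u') → wothmethpayue.
Nasal assimilation: no change.
Apply vowel deletion: wothmethpayue → wothmethpaye.

wothmethpaye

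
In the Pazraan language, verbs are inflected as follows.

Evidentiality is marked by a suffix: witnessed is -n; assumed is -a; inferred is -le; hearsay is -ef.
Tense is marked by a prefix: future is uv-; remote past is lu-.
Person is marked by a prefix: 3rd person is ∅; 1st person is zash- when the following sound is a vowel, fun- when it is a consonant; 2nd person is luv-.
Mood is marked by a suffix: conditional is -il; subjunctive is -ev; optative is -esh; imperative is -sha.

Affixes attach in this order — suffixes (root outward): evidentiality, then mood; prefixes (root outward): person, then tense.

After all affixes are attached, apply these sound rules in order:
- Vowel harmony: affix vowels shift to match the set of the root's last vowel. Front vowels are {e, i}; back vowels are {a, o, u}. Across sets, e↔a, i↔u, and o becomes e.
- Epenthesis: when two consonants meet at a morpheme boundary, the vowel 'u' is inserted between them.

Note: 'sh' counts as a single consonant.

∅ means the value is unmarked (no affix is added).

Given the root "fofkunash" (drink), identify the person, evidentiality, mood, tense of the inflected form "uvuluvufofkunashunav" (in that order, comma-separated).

Segment: uv-luv-fofkunash-n-ev.
person: luv- → 2nd person.
evidentiality: -n → witnessed.
mood: -ev → subjunctive.
tense: uv- → future.

2nd person, witnessed, subjunctive, future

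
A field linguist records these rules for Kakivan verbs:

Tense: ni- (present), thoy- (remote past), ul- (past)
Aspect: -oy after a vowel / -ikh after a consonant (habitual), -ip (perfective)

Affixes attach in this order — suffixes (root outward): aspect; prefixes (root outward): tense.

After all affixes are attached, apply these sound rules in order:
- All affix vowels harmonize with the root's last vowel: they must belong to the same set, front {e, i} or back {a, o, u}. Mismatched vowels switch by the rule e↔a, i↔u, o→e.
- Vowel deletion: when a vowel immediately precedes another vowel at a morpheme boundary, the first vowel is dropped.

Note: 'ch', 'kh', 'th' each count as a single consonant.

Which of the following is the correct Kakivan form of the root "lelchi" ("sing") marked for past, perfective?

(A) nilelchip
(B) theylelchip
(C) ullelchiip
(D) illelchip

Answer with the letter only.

D

Attach aspect perfective -ip → lelchiip.
Attach tense past ul- → ullelchiip.
Apply vowel harmony: ullelchiip → illelchiip.
Apply vowel deletion: illelchiip → illelchip.
So the correct form is illelchip, option (D).
(B) theylelchip is wrong: it uses remote past instead of past for tense.
(A) nilelchip is wrong: it uses present instead of past for tense.
(C) ullelchiip is wrong: it fails to apply the sound rule(s).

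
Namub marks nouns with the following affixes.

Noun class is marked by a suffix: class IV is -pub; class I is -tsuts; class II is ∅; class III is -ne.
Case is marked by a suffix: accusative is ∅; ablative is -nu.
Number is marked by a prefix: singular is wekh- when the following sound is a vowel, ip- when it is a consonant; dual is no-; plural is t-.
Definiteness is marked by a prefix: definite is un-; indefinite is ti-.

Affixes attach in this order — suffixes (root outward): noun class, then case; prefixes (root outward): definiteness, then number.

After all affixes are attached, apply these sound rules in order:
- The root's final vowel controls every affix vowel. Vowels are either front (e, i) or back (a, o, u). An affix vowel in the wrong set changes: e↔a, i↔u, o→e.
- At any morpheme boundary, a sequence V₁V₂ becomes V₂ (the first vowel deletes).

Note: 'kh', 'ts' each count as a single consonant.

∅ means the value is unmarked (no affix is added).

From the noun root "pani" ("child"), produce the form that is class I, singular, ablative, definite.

Attach definiteness definite un- → unpani.
Attach noun class class I -tsuts → unpanitsuts.
Attach number singular wekh- (before vowel 'u') → wekhunpanitsuts.
Attach case ablative -nu → wekhunpanitsutsnu.
Apply vowel harmony: wekhunpanitsutsnu → wekhinpanitsitsni.
Vowel deletion: no change.

wekhinpanitsitsni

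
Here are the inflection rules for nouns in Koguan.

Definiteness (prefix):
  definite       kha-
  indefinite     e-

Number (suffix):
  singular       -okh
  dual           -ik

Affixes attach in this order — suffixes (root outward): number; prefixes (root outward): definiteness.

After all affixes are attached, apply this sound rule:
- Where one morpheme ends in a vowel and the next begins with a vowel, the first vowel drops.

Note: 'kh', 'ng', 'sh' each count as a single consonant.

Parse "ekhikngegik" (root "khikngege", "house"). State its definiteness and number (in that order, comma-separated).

indefinite, dual

Segment: e-khikngege-ik.
definiteness: e- → indefinite.
number: -ik → dual.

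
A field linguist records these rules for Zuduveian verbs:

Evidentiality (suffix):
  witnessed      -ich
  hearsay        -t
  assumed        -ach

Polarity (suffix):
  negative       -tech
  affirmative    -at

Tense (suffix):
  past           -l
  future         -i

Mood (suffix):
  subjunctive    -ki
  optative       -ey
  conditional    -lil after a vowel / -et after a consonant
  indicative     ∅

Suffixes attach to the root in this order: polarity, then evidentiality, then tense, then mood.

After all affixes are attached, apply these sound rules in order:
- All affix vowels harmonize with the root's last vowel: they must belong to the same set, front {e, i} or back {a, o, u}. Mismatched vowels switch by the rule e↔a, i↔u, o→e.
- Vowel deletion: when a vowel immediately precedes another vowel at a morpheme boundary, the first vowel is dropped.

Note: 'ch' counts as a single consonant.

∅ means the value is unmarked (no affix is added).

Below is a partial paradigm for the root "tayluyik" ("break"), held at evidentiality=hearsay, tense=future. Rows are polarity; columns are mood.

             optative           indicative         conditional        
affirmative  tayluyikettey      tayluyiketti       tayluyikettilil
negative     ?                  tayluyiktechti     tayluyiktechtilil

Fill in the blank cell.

Attach polarity negative -tech → tayluyiktech.
Attach evidentiality hearsay -t → tayluyiktecht.
Attach tense future -i → tayluyiktechti.
Attach mood optative -ey → tayluyiktechtiey.
Vowel harmony: no change.
Apply vowel deletion: tayluyiktechtiey → tayluyiktechtey.

tayluyiktechtey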